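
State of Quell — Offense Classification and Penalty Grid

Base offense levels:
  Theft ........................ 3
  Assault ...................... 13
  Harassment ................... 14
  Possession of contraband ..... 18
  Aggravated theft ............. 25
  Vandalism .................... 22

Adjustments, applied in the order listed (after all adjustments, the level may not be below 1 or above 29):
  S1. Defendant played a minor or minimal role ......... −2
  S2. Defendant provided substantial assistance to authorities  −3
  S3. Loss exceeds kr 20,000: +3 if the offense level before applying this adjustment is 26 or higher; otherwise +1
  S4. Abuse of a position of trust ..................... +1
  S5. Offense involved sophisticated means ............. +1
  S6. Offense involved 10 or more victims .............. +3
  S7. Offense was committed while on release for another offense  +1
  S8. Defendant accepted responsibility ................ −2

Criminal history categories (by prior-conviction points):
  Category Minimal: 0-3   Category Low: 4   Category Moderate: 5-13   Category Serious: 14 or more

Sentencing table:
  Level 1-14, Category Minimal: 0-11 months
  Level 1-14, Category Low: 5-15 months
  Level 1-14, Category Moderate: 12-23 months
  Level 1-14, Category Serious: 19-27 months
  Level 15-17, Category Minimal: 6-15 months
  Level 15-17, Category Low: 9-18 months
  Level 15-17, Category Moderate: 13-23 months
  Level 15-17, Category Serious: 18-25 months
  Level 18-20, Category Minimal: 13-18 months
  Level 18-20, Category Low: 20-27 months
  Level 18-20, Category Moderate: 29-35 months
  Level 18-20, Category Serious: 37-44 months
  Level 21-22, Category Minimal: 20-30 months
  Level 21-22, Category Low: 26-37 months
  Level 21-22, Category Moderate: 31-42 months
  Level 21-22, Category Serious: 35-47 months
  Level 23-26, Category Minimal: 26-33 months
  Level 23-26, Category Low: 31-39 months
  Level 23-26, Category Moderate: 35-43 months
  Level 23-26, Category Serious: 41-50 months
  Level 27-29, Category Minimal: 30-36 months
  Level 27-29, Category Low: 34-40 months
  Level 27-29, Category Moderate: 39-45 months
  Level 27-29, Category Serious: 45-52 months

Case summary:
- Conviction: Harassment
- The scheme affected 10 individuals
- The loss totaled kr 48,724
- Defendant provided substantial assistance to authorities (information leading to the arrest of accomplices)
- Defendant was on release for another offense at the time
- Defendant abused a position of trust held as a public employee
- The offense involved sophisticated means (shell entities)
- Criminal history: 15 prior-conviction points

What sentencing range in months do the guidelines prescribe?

37-44 months

Base offense level for harassment: 14.
S1 does not apply.
S2 applies: 14 − 3 = 11.
S3 applies (level before this adjustment is 11 < 26, so +1): 11 + 1 = 12.
S4 applies: 12 + 1 = 13.
S5 applies: 13 + 1 = 14.
S6 applies: 14 + 3 = 17.
S7 applies: 17 + 1 = 18.
Final offense level: 18.
Criminal history: 15 prior points → Category Serious (14+).
Level 18 falls in the 18-20 band.
Grid: Level 18-20 × Category Serious = 37-44 months.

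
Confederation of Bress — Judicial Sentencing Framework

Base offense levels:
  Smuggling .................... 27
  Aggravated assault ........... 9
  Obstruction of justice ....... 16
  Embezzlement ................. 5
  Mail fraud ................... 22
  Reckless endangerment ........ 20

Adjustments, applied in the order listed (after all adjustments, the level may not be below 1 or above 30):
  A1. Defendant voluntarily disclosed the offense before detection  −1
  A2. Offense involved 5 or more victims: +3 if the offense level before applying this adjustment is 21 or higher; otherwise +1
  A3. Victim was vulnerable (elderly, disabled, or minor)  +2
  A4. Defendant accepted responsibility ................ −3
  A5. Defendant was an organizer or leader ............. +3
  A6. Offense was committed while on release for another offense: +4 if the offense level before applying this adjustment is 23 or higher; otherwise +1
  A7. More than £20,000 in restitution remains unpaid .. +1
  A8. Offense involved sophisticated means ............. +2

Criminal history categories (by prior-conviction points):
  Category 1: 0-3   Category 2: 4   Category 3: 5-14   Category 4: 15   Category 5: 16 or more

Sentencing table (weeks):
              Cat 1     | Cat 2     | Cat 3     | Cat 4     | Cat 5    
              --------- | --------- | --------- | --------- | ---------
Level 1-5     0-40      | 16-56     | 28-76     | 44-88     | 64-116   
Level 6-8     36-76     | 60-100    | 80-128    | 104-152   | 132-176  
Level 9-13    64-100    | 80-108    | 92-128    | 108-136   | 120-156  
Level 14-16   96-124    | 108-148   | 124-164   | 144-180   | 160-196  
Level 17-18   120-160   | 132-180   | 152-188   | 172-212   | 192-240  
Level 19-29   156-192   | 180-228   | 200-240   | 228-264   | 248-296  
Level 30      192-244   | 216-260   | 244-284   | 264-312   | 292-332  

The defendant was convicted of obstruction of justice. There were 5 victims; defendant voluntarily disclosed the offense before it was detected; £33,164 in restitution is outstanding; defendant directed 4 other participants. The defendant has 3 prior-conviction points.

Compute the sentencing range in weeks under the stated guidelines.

Base offense level for obstruction of justice: 16.
A1 applies: 16 − 1 = 15.
A2 applies (level before this adjustment is 15 < 21, so +1): 15 + 1 = 16.
A3 does not apply.
A4 does not apply.
A5 applies: 16 + 3 = 19.
A6 does not apply.
A7 applies: 19 + 1 = 20.
A8 does not apply.
Final offense level: 20.
Criminal history: 3 prior points → Category 1 (0-3).
Level 20 falls in the 19-29 band.
Grid: Level 19-29 × Category 1 = 156-192 weeks.

156-192 weeks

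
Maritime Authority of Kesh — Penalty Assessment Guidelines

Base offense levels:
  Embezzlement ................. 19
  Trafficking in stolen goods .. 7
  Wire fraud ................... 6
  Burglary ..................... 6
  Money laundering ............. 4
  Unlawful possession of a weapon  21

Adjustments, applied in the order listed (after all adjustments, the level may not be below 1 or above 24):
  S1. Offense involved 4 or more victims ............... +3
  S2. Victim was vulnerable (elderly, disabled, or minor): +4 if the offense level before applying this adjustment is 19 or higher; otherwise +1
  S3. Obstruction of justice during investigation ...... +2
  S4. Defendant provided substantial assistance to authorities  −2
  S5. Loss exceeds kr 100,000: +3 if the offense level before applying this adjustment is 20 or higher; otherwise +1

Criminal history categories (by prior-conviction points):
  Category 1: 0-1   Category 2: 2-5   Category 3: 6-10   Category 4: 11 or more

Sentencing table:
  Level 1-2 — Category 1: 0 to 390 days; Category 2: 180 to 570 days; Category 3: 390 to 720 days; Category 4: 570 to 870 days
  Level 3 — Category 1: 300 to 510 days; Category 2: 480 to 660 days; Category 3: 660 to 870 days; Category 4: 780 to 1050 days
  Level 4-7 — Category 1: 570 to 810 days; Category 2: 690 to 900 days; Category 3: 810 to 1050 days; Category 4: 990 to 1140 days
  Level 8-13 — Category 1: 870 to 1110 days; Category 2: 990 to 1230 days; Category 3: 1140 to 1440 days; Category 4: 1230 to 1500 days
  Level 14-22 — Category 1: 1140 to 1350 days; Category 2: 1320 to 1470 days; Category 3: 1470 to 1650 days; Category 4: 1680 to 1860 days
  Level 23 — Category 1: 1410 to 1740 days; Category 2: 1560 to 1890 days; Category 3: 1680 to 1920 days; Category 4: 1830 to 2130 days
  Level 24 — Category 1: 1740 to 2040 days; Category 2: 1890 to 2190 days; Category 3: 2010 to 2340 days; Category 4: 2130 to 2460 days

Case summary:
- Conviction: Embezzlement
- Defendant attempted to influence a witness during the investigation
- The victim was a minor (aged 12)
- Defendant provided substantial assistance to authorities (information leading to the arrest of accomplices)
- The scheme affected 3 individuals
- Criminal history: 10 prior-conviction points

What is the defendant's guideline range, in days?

1680-1920 days

Base offense level for embezzlement: 19.
S2 applies (level before this adjustment is 19 ≥ 19, so +4): 19 + 4 = 23.
S3 applies: 23 + 2 = 25.
S4 applies: 25 − 2 = 23.
S5 does not apply.
Final offense level: 23.
Criminal history: 10 prior points → Category 3 (6-10).
Level 23 falls in the 23 band.
Grid: Level 23 × Category 3 = 1680-1920 days.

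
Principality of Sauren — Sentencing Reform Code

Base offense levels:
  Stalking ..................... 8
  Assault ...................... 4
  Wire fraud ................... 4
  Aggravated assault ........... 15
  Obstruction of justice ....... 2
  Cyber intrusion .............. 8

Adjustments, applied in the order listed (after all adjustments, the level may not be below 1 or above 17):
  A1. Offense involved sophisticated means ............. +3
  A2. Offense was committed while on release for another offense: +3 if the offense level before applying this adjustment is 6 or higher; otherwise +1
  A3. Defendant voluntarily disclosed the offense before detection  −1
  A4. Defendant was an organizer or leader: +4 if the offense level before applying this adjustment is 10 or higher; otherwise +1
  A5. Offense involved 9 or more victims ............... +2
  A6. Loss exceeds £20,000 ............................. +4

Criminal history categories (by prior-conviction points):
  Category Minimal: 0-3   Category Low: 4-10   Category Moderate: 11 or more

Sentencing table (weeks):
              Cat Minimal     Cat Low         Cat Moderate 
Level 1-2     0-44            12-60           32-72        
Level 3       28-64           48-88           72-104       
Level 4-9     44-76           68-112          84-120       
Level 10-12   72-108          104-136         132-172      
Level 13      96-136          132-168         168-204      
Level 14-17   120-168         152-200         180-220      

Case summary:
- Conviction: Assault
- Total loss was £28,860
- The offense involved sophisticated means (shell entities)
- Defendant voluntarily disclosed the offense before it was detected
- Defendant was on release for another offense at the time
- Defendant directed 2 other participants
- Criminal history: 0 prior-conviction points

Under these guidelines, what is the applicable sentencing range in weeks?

120-168 weeks

Base offense level for assault: 4.
A1 applies: 4 + 3 = 7.
A2 applies (level before this adjustment is 7 ≥ 6, so +3): 7 + 3 = 10.
A3 applies: 10 − 1 = 9.
A4 applies (level before this adjustment is 9 < 10, so +1): 9 + 1 = 10.
A5 does not apply.
A6 applies: 10 + 4 = 14.
Final offense level: 14.
Criminal history: 0 prior points → Category Minimal (0-3).
Level 14 falls in the 14-17 band.
Grid: Level 14-17 × Category Minimal = 120-168 weeks.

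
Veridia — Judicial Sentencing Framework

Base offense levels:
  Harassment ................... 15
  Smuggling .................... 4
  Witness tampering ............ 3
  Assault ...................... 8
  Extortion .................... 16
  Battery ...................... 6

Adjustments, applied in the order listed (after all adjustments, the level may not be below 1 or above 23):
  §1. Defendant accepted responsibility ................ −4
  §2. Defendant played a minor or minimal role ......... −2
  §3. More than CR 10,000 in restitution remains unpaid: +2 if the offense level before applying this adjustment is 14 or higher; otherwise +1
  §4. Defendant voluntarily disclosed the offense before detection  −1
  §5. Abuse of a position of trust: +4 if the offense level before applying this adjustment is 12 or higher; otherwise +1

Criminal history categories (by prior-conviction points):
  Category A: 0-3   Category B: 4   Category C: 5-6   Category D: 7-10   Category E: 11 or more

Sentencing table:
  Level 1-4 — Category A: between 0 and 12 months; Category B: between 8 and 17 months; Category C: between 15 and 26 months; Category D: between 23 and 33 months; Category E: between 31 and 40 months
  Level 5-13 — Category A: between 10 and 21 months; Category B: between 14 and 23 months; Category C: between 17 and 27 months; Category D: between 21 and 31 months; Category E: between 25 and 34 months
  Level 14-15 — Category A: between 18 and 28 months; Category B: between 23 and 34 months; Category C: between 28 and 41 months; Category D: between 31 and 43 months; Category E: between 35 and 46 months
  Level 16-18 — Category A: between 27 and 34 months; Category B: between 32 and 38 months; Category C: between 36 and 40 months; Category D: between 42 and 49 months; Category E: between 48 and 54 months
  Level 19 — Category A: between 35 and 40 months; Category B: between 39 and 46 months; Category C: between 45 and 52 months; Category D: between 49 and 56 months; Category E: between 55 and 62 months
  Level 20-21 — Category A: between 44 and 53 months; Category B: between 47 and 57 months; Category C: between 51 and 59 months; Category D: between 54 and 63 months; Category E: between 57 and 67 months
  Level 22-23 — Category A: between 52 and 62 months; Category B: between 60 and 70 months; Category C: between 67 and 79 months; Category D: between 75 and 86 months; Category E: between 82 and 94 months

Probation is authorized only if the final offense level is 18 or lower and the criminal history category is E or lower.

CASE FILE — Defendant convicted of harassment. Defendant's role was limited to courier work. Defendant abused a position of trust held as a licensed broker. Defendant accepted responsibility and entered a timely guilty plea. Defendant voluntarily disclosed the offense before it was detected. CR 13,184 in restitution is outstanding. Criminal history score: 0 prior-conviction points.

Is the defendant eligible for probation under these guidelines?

Yes

Base offense level for harassment: 15.
§1 applies: 15 − 4 = 11.
§2 applies: 11 − 2 = 9.
§3 applies (level before this adjustment is 9 < 14, so +1): 9 + 1 = 10.
§4 applies: 10 − 1 = 9.
§5 applies (level before this adjustment is 9 < 12, so +1): 9 + 1 = 10.
Final offense level: 10.
Criminal history: 0 prior points → Category A (0-3).
Level 10 falls in the 5-13 band.
Grid: Level 5-13 × Category A = 10-21 months.
Probation check: level 10 ≤ 18 and category A ≤ E → eligible.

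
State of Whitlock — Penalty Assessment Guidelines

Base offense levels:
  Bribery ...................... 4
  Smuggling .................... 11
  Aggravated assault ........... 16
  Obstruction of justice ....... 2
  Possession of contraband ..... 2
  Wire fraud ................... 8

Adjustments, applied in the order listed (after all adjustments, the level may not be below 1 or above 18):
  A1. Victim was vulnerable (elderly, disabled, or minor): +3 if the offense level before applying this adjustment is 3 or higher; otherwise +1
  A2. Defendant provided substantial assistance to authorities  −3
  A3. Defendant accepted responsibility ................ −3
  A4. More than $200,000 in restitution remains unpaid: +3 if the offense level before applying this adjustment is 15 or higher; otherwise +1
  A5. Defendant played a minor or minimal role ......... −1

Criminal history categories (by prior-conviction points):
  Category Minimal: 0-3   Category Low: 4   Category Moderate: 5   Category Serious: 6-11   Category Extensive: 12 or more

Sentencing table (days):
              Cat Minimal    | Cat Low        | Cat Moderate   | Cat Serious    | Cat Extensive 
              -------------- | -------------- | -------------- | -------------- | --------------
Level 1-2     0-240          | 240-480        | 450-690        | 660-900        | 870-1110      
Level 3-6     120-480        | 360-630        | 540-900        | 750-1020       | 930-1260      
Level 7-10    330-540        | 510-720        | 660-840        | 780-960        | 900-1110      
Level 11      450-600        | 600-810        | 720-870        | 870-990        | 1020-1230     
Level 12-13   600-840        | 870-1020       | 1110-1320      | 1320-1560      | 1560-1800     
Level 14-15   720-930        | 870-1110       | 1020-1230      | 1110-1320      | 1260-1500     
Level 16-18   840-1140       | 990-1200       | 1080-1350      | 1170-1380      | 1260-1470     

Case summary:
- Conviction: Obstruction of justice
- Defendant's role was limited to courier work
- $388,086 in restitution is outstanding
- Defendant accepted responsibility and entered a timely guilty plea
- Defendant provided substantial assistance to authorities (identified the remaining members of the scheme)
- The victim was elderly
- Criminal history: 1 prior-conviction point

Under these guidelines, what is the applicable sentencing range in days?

Base offense level for obstruction of justice: 2.
A1 applies (level before this adjustment is 2 < 3, so +1): 2 + 1 = 3.
A2 applies: 3 − 3 = 0.
A3 applies: 0 − 3 = -3.
A4 applies (level before this adjustment is -3 < 15, so +1): -3 + 1 = -2.
A5 applies: -2 − 1 = -3.
Level -3 is below the minimum of 1; floored at 1.
Final offense level: 1.
Criminal history: 1 prior point → Category Minimal (0-3).
Level 1 falls in the 1-2 band.
Grid: Level 1-2 × Category Minimal = 0-240 days.

0-240 days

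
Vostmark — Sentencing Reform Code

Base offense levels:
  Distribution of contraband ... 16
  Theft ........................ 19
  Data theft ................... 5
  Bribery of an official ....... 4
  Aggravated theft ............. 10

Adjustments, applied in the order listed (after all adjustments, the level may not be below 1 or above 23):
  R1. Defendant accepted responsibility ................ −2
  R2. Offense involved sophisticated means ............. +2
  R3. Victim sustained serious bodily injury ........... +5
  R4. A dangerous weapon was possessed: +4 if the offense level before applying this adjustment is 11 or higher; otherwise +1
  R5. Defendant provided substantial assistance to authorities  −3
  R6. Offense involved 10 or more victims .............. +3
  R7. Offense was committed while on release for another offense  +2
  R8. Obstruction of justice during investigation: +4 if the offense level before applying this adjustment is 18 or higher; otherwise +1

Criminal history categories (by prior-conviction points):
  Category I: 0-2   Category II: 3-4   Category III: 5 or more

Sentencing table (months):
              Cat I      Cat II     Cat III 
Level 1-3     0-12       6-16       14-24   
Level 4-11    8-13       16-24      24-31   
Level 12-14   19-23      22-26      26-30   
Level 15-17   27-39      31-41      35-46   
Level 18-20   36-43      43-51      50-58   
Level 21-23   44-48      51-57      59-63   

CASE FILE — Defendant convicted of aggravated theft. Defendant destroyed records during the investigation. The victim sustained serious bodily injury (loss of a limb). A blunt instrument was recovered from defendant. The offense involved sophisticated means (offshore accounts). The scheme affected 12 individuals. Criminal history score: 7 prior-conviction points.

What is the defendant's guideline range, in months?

Base offense level for aggravated theft: 10.
R2 applies: 10 + 2 = 12.
R3 applies: 12 + 5 = 17.
R4 applies (level before this adjustment is 17 ≥ 11, so +4): 17 + 4 = 21.
R5 does not apply.
R6 applies: 21 + 3 = 24.
R8 applies (level before this adjustment is 24 ≥ 18, so +4): 24 + 4 = 28.
Level 28 exceeds the maximum of 23; capped at 23.
Final offense level: 23.
Criminal history: 7 prior points → Category III (5+).
Level 23 falls in the 21-23 band.
Grid: Level 21-23 × Category III = 59-63 months.

59-63 months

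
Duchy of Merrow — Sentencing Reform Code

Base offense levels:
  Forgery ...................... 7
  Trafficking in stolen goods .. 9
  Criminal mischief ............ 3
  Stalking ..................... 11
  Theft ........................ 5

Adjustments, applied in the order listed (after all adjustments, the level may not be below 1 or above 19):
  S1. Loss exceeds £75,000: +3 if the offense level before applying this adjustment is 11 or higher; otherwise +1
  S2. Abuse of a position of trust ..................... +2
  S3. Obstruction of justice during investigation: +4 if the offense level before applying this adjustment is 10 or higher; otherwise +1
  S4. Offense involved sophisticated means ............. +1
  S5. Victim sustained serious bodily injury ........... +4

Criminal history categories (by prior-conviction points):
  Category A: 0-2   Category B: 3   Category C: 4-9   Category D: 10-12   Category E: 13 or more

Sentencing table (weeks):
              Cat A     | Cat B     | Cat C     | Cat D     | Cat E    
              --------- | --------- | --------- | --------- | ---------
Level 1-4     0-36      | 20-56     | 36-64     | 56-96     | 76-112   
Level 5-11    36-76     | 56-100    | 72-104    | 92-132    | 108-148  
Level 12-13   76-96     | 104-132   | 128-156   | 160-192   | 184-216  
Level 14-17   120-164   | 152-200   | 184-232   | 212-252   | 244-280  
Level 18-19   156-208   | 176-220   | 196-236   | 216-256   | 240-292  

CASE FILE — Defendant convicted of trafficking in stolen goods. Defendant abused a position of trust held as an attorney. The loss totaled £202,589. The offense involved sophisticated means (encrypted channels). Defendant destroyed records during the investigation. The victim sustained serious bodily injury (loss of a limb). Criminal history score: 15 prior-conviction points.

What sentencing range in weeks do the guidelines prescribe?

Base offense level for trafficking in stolen goods: 9.
S1 applies (level before this adjustment is 9 < 11, so +1): 9 + 1 = 10.
S2 applies: 10 + 2 = 12.
S3 applies (level before this adjustment is 12 ≥ 10, so +4): 12 + 4 = 16.
S4 applies: 16 + 1 = 17.
S5 applies: 17 + 4 = 21.
Level 21 exceeds the maximum of 19; capped at 19.
Final offense level: 19.
Criminal history: 15 prior points → Category E (13+).
Level 19 falls in the 18-19 band.
Grid: Level 18-19 × Category E = 240-292 weeks.

240-292 weeks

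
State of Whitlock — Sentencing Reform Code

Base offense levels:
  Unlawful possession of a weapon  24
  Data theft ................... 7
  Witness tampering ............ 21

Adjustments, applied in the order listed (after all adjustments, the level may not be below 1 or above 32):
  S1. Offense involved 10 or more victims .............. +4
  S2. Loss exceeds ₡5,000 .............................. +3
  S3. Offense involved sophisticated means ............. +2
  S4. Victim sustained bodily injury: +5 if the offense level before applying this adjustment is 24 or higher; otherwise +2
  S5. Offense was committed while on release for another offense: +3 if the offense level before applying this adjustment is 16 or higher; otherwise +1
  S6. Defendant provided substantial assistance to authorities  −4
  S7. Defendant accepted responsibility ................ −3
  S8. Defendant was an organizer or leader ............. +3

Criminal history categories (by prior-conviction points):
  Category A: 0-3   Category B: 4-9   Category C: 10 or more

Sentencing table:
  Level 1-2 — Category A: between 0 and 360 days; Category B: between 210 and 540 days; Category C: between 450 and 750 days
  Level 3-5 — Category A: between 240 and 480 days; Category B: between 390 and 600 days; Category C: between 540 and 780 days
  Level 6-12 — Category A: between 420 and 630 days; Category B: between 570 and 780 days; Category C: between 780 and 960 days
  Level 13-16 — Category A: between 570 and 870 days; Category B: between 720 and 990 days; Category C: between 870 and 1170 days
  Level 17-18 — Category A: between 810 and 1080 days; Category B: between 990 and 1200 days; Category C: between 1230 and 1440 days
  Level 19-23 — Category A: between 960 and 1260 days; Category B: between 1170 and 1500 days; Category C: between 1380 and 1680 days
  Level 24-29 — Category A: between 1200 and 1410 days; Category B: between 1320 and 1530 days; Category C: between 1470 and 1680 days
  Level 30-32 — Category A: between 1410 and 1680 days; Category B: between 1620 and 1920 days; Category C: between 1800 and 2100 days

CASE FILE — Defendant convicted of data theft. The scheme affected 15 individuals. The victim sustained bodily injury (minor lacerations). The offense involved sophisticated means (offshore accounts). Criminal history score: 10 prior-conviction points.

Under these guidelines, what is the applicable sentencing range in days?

870-1170 days

Base offense level for data theft: 7.
S1 applies: 7 + 4 = 11.
S3 applies: 11 + 2 = 13.
S4 applies (level before this adjustment is 13 < 24, so +2): 13 + 2 = 15.
S7 does not apply.
Final offense level: 15.
Criminal history: 10 prior points → Category C (10+).
Level 15 falls in the 13-16 band.
Grid: Level 13-16 × Category C = 870-1170 days.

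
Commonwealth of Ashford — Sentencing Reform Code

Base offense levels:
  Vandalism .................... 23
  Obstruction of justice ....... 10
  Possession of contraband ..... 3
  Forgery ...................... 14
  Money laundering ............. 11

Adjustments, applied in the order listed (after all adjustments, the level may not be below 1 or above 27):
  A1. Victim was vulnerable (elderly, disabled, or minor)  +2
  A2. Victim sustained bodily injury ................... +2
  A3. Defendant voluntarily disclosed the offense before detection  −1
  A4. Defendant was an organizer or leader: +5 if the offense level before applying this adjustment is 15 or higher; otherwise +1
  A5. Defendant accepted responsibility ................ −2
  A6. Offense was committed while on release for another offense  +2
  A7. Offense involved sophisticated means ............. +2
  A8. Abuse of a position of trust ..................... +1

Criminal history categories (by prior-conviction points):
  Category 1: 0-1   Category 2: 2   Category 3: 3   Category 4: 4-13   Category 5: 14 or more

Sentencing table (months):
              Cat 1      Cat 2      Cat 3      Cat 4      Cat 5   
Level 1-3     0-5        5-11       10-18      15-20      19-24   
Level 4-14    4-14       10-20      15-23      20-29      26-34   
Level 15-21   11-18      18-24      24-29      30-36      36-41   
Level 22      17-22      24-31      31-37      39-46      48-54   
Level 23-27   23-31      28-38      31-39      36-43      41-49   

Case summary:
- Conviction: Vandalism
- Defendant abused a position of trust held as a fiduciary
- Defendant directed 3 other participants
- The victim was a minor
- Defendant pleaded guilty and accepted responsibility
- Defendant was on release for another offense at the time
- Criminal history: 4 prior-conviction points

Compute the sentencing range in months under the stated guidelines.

Base offense level for vandalism: 23.
A1 applies: 23 + 2 = 25.
A2 does not apply.
A3 does not apply.
A4 applies (level before this adjustment is 25 ≥ 15, so +5): 25 + 5 = 30.
A5 applies: 30 − 2 = 28.
A6 applies: 28 + 2 = 30.
A8 applies: 30 + 1 = 31.
Level 31 exceeds the maximum of 27; capped at 27.
Final offense level: 27.
Criminal history: 4 prior points → Category 4 (4-13).
Level 27 falls in the 23-27 band.
Grid: Level 23-27 × Category 4 = 36-43 months.

36-43 months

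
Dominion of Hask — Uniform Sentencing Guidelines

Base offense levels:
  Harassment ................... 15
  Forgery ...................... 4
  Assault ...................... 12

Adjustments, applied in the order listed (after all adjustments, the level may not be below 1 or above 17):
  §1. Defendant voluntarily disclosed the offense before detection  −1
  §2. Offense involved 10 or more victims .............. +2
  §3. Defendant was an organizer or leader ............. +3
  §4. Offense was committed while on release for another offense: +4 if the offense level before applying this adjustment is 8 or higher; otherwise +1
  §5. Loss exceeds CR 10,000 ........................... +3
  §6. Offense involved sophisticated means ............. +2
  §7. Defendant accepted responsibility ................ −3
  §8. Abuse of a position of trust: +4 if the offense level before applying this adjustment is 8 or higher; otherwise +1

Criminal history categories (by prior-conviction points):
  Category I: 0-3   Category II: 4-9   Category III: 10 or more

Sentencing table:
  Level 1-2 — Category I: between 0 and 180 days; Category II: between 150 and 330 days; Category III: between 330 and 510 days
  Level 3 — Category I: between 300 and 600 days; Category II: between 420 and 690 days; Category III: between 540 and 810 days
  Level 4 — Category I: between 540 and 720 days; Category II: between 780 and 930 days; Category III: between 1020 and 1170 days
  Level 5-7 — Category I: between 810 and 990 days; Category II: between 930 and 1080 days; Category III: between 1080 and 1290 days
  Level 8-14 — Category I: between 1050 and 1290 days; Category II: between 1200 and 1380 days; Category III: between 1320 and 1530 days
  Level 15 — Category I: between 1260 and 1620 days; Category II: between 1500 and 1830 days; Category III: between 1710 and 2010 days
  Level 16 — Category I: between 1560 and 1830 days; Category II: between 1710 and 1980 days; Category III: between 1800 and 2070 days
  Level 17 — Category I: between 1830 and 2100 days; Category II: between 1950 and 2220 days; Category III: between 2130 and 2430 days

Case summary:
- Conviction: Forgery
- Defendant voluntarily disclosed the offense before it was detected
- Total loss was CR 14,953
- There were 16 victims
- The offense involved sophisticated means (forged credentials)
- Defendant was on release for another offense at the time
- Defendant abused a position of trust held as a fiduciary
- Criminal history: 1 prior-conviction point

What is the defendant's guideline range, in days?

Base offense level for forgery: 4.
§1 applies: 4 − 1 = 3.
§2 applies: 3 + 2 = 5.
§4 applies (level before this adjustment is 5 < 8, so +1): 5 + 1 = 6.
§5 applies: 6 + 3 = 9.
§6 applies: 9 + 2 = 11.
§7 does not apply.
§8 applies (level before this adjustment is 11 ≥ 8, so +4): 11 + 4 = 15.
Final offense level: 15.
Criminal history: 1 prior point → Category I (0-3).
Level 15 falls in the 15 band.
Grid: Level 15 × Category I = 1260-1620 days.

1260-1620 days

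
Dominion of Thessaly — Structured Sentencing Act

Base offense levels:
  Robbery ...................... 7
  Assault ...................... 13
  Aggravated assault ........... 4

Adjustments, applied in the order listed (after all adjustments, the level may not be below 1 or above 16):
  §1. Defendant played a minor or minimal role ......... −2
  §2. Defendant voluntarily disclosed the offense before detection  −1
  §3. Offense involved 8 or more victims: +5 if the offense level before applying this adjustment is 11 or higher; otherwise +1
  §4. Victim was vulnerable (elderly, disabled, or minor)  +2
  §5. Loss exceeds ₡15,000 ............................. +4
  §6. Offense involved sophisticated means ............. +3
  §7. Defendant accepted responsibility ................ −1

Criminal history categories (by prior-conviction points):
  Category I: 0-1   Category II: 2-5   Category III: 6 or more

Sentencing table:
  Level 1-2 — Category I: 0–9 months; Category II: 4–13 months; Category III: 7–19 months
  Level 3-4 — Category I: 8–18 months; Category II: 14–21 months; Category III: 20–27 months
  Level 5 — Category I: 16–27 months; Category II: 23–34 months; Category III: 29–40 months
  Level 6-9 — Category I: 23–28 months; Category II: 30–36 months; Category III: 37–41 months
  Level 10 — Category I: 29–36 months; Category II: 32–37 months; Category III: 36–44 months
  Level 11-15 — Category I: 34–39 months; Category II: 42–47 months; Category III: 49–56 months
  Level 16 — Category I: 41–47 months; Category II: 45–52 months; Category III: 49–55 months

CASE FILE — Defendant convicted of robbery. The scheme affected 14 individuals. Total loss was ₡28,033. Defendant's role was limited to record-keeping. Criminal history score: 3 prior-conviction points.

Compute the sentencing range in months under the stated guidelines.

32-37 months

Base offense level for robbery: 7.
§1 applies: 7 − 2 = 5.
§3 applies (level before this adjustment is 5 < 11, so +1): 5 + 1 = 6.
§4 does not apply.
§5 applies: 6 + 4 = 10.
Final offense level: 10.
Criminal history: 3 prior points → Category II (2-5).
Level 10 falls in the 10 band.
Grid: Level 10 × Category II = 32-37 months.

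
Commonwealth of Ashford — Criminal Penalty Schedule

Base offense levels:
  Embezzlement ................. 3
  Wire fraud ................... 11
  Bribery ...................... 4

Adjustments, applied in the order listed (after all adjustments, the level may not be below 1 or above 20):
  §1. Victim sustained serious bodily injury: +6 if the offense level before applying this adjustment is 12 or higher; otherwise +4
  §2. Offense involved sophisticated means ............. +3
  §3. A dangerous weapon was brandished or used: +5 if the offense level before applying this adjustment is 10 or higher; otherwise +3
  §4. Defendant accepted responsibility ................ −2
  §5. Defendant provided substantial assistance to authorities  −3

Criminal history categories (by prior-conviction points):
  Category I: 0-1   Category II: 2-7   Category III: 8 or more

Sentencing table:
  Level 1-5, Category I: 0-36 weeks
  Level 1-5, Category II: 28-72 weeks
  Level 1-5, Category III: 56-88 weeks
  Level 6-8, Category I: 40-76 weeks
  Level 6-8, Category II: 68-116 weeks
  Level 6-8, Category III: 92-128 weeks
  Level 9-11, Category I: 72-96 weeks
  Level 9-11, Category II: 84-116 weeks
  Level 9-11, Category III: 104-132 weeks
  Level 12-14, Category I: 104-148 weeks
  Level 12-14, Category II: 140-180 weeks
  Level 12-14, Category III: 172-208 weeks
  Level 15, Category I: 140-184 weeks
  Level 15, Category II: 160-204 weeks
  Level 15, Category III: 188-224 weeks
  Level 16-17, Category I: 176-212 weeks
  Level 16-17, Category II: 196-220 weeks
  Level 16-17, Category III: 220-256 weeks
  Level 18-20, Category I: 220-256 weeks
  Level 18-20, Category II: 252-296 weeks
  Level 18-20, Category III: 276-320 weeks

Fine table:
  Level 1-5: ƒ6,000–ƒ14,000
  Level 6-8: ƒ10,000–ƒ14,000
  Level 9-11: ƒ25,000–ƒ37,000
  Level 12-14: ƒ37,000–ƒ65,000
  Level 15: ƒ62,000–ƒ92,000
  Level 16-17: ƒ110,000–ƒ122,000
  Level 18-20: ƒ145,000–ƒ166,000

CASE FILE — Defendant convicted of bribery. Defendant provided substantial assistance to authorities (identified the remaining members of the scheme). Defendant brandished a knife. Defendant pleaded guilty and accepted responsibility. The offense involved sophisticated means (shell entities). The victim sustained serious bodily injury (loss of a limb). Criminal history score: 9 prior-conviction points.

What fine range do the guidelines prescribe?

ƒ25,000–ƒ37,000

Base offense level for bribery: 4.
§1 applies (level before this adjustment is 4 < 12, so +4): 4 + 4 = 8.
§2 applies: 8 + 3 = 11.
§3 applies (level before this adjustment is 11 ≥ 10, so +5): 11 + 5 = 16.
§4 applies: 16 − 2 = 14.
§5 applies: 14 − 3 = 11.
Final offense level: 11.
Level 11 falls in the 9-11 band.
Fine table: Level 9-11 → ƒ25,000–ƒ37,000.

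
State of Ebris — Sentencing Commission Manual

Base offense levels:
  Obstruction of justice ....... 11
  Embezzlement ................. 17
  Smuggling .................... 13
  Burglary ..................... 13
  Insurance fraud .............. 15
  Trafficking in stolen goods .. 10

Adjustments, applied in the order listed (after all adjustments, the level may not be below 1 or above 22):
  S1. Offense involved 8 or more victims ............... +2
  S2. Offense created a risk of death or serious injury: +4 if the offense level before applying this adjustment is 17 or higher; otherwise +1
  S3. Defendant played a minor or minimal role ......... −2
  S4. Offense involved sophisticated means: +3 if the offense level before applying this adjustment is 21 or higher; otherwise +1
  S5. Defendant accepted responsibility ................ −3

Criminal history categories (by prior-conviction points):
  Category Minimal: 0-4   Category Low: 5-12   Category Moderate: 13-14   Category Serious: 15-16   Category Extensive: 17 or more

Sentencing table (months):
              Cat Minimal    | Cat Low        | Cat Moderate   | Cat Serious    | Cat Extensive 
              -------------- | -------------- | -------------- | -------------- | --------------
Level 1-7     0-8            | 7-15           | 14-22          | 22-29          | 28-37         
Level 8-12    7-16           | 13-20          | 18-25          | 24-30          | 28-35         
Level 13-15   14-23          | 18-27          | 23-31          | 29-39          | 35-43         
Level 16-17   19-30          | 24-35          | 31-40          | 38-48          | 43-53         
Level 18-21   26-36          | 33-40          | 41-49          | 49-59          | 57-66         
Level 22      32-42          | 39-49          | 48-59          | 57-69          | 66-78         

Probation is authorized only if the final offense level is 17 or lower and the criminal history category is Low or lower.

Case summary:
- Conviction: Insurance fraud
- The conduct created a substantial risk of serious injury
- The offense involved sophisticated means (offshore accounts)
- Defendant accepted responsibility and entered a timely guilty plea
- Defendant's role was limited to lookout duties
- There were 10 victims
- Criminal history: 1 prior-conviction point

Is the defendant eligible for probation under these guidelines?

Yes

Base offense level for insurance fraud: 15.
S1 applies: 15 + 2 = 17.
S2 applies (level before this adjustment is 17 ≥ 17, so +4): 17 + 4 = 21.
S3 applies: 21 − 2 = 19.
S4 applies (level before this adjustment is 19 < 21, so +1): 19 + 1 = 20.
S5 applies: 20 − 3 = 17.
Final offense level: 17.
Criminal history: 1 prior point → Category Minimal (0-4).
Level 17 falls in the 16-17 band.
Grid: Level 16-17 × Category Minimal = 19-30 months.
Probation check: level 17 ≤ 17 and category Minimal ≤ Low → eligible.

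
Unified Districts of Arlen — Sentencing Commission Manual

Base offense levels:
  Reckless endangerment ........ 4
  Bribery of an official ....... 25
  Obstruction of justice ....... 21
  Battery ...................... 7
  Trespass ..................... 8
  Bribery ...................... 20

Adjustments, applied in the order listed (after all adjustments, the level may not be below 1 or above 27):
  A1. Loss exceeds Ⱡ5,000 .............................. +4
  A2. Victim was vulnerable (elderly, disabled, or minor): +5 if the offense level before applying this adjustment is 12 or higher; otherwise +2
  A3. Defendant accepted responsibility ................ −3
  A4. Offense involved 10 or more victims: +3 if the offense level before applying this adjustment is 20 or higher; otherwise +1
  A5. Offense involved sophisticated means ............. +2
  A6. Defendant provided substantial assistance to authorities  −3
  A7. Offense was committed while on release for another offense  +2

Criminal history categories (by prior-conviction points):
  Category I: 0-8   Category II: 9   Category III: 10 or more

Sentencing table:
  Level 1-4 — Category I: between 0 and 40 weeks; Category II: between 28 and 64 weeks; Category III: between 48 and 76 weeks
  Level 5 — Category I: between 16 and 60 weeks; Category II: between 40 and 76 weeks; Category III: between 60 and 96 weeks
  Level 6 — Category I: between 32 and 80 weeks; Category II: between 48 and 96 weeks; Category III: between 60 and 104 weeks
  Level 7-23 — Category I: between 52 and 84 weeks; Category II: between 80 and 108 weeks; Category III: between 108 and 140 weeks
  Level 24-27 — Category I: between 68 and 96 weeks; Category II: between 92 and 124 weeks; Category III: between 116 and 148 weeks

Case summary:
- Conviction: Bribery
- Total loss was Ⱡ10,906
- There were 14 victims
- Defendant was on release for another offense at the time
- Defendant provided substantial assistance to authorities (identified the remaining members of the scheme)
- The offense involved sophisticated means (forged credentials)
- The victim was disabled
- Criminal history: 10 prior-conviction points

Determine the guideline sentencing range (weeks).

116-148 weeks

Base offense level for bribery: 20.
A1 applies: 20 + 4 = 24.
A2 applies (level before this adjustment is 24 ≥ 12, so +5): 24 + 5 = 29.
A3 does not apply.
A4 applies (level before this adjustment is 29 ≥ 20, so +3): 29 + 3 = 32.
A5 applies: 32 + 2 = 34.
A6 applies: 34 − 3 = 31.
A7 applies: 31 + 2 = 33.
Level 33 exceeds the maximum of 27; capped at 27.
Final offense level: 27.
Criminal history: 10 prior points → Category III (10+).
Level 27 falls in the 24-27 band.
Grid: Level 24-27 × Category III = 116-148 weeks.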